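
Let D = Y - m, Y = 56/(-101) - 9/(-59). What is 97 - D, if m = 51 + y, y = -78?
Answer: 419525/5959 ≈ 70.402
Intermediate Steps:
m = -27 (m = 51 - 78 = -27)
Y = -2395/5959 (Y = 56*(-1/101) - 9*(-1/59) = -56/101 + 9/59 = -2395/5959 ≈ -0.40191)
D = 158498/5959 (D = -2395/5959 - 1*(-27) = -2395/5959 + 27 = 158498/5959 ≈ 26.598)
97 - D = 97 - 1*158498/5959 = 97 - 158498/5959 = 419525/5959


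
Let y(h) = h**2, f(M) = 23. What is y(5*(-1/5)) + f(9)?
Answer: 24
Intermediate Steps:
y(5*(-1/5)) + f(9) = (5*(-1/5))**2 + 23 = (-1)**2 + 23 = 1 + 23 = 24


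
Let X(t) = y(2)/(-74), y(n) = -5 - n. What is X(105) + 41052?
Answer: 3037855/74 ≈ 41052.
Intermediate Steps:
X(t) = 7/74 (X(t) = (-5 - 1*2)/(-74) = (-5 - 2)*(-1/74) = -7*(-1/74) = 7/74)
X(105) + 41052 = 7/74 + 41052 = 3037855/74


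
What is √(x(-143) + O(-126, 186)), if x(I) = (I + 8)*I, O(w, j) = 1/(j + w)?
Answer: √17374515/30 ≈ 138.94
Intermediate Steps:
x(I) = I*(8 + I) (x(I) = (8 + I)*I = I*(8 + I))
√(x(-143) + O(-126, 186)) = √(-143*(8 - 143) + 1/(186 - 126)) = √(-143*(-135) + 1/60) = √(19305 + 1/60) = √(1158301/60) = √17374515/30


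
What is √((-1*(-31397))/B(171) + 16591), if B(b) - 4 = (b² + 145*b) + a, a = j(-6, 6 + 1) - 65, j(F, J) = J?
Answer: √5372089260482/17994 ≈ 128.81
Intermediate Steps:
a = -58 (a = (6 + 1) - 65 = 7 - 65 = -58)
B(b) = -54 + b² + 145*b (B(b) = 4 + ((b² + 145*b) - 58) = 4 + (-58 + b² + 145*b) = -54 + b² + 145*b)
√((-1*(-31397))/B(171) + 16591) = √((-1*(-31397))/(-54 + 171² + 145*171) + 16591) = √(31397/(-54 + 29241 + 24795) + 16591) = √(31397/53982 + 16591) = √(895646759/53982) = √5372089260482/17994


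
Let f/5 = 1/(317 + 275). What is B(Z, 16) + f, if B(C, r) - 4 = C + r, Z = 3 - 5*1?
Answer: 10661/592 ≈ 18.008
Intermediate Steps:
Z = -2 (Z = 3 - 5 = -2)
f = 5/592 (f = 5/(317 + 275) = 5/592 ≈ 0.0084459)
B(C, r) = 4 + C + r (B(C, r) = 4 + (C + r) = 4 + C + r)
B(Z, 16) + f = (4 - 2 + 16) + 5/592 = 18 + 5/592 = 10661/592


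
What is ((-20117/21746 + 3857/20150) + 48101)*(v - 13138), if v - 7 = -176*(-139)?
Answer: 59715464195729944/109545475 ≈ 5.4512e+8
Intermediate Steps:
v = 24471 (v = 7 - 176*(-139) = 7 + 24464 = 24471)
((-20117/21746 + 3857/20150) + 48101)*(v - 13138) = ((-20117/21746 + 3857/20150) + 48101)*(24471 - 13138) = ((-20117*1/21746 + 3857*(1/20150)) + 48101)*11333 = ((-20117/21746 + 3857/20150) + 48101)*11333 = (-80370807/109545475 + 48101)*11333 = (5269166522168/109545475)*11333 = 59715464195729944/109545475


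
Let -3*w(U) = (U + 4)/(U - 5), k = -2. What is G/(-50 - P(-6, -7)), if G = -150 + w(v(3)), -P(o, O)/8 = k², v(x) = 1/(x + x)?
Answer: 13025/1566 ≈ 8.3174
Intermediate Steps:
v(x) = 1/(2*x)
P(o, O) = -32 (P(o, O) = -8*(-2)² = -8*4 = -32)
w(U) = -(4 + U)/(3*(-5 + U)) (w(U) = -(U + 4)/(3*(U - 5)) = -(4 + U)/(3*(-5 + U)))
G = -13025/87 (G = -150 + (-4 - 1/(2*3))/(3*(-5 + (½)/3)) = -150 + (-4 - 1/(2*3))/(3*(-5 + (½)*(⅓))) = -150 + (-4 - 1*⅙)/(3*(-5 + ⅙)) = -150 + (-4 - ⅙)/(3*(-29/6)) = -150 + (⅓)*(-6/29)*(-25/6) = -150 + 25/87 = -13025/87 ≈ -149.71)
G/(-50 - P(-6, -7)) = -13025/(87*(-50 - 1*(-32))) = -13025/(87*(-50 + 32)) = -13025/87/(-18) = -13025/87*(-1/18) = 13025/1566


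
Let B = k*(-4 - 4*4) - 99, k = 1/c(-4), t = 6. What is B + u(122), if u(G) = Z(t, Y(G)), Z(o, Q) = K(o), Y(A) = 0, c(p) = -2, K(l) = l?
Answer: -83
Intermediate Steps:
k = -½ (k = 1/(-2) = -½ ≈ -0.50000)
Z(o, Q) = o
u(G) = 6
B = -89 (B = -(-4 - 4*4)/2 - 99 = -(-4 - 16)/2 - 99 = -½*(-20) - 99 = 10 - 99 = -89)
B + u(122) = -89 + 6 = -83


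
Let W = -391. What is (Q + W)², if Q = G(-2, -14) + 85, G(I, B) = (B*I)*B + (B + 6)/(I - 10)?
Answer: 4376464/9 ≈ 4.8627e+5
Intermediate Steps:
G(I, B) = I*B² + (6 + B)/(-10 + I)
Q = -919/3 (Q = (6 - 14 + (-14)²*(-2)² - 10*(-2)*(-14)²)/(-10 - 2) + 85 = (6 - 14 + 196*4 - 10*(-2)*196)/(-12) + 85 = -(6 - 14 + 784 + 3920)/12 + 85 = -1/12*4696 + 85 = -1174/3 + 85 = -919/3 ≈ -306.33)
(Q + W)² = (-919/3 - 391)² = (-2092/3)² = 4376464/9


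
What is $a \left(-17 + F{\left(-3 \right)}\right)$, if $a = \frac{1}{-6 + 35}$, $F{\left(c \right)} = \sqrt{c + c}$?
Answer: $- \frac{17}{29} + \frac{i \sqrt{6}}{29} \approx -0.58621 + 0.084465 i$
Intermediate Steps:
$F{\left(c \right)} = \sqrt{2} \sqrt{c}$ ($F{\left(c \right)} = \sqrt{2 c} = \sqrt{2} \sqrt{c}$)
$a = \frac{1}{29} \approx 0.034483$
$a \left(-17 + F{\left(-3 \right)}\right) = \frac{-17 + \sqrt{2} \sqrt{-3}}{29} = \frac{-17 + \sqrt{2} i \sqrt{3}}{29} = \frac{-17 + i \sqrt{6}}{29} = - \frac{17}{29} + \frac{i \sqrt{6}}{29}$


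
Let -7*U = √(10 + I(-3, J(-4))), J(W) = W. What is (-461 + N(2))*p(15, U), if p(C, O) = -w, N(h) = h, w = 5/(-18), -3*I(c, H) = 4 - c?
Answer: -255/2 ≈ -127.50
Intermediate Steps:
I(c, H) = -4/3 + c/3 (I(c, H) = -(4 - c)/3 = -4/3 + c/3)
w = -5/18 (w = 5*(-1/18) = -5/18 ≈ -0.27778)
U = -√69/21 (U = -√(10 + (-4/3 + (⅓)*(-3)))/7 = -√(10 + (-4/3 - 1))/7 = -√(10 - 7/3)/7 = -√69/21 ≈ -0.39555)
p(C, O) = 5/18 (p(C, O) = -1*(-5/18) = 5/18)
(-461 + N(2))*p(15, U) = (-461 + 2)*(5/18) = -459*5/18 = -255/2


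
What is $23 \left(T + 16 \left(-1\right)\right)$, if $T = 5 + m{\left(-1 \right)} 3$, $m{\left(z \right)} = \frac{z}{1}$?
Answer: $-322$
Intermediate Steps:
$m{\left(z \right)} = z$ ($m{\left(z \right)} = z 1 = z$)
$T = 2$ ($T = 5 - 3 = 2$)
$23 \left(T + 16 \left(-1\right)\right) = 23 \left(2 + 16 \left(-1\right)\right) = 23 \left(2 - 16\right) = 23 \left(-14\right) = -322$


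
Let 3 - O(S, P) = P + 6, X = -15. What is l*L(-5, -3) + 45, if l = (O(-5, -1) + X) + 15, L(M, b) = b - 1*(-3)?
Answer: 45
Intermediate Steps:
O(S, P) = -3 - P (O(S, P) = 3 - (P + 6) = 3 - (6 + P) = 3 + (-6 - P) = -3 - P)
L(M, b) = 3 + b (L(M, b) = b + 3 = 3 + b)
l = -2 (l = ((-3 - 1*(-1)) - 15) + 15 = ((-3 + 1) - 15) + 15 = (-2 - 15) + 15 = -17 + 15 = -2)
l*L(-5, -3) + 45 = -2*(3 - 3) + 45 = -2*0 + 45 = 0 + 45 = 45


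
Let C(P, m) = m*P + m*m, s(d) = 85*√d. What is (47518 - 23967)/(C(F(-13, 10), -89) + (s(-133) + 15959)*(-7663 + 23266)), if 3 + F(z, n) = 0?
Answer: 1172917353443/12448628100064910 - 6246926301*I*√133/12448628100064910 ≈ 9.4221e-5 - 5.7872e-6*I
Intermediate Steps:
F(z, n) = -3 (F(z, n) = -3 + 0 = -3)
C(P, m) = m² + P*m (C(P, m) = P*m + m² = m² + P*m)
(47518 - 23967)/(C(F(-13, 10), -89) + (s(-133) + 15959)*(-7663 + 23266)) = (47518 - 23967)/(-89*(-3 - 89) + (85*√(-133) + 15959)*(-7663 + 23266)) = 23551/(-89*(-92) + (85*(I*√133) + 15959)*15603) = 23551/(8188 + (85*I*√133 + 15959)*15603) = 23551/(8188 + (15959 + 85*I*√133)*15603) = 23551/(8188 + (249008277 + 1326255*I*√133)) = 23551/(249016465 + 1326255*I*√133)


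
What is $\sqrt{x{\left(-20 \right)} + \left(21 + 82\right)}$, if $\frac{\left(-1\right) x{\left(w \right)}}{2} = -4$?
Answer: $\sqrt{111} \approx 10.536$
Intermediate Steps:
$x{\left(w \right)} = 8$ ($x{\left(w \right)} = \left(-2\right) \left(-4\right) = 8$)
$\sqrt{x{\left(-20 \right)} + \left(21 + 82\right)} = \sqrt{8 + \left(21 + 82\right)} = \sqrt{8 + 103} = \sqrt{111}$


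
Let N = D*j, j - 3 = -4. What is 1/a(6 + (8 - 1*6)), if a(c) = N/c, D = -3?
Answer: 8/3 ≈ 2.6667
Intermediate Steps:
j = -1 (j = 3 - 4 = -1)
N = 3 (N = -3*(-1) = 3)
a(c) = 3/c
1/a(6 + (8 - 1*6)) = 1/(3/(6 + (8 - 1*6))) = 1/(3/(6 + (8 - 6))) = 1/(3/(6 + 2)) = 1/(3/8) = 8/3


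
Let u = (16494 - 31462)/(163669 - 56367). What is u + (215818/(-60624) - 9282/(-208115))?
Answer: -1236983241926621/338450996243880 ≈ -3.6548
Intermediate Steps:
u = -7484/53651 (u = -14968/107302 = -14968*1/107302 = -7484/53651 ≈ -0.13949)
u + (215818/(-60624) - 9282/(-208115)) = -7484/53651 + (215818/(-60624) - 9282/(-208115)) = -7484/53651 + (215818*(-1/60624) - 9282*(-1/208115)) = -7484/53651 + (-107909/30312 + 9282/208115) = -7484/53651 - 22176125551/6308381880 = -1236983241926621/338450996243880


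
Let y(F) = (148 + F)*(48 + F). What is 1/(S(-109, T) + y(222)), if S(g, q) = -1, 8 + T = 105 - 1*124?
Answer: 1/99899 ≈ 1.0010e-5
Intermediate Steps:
T = -27 (T = -8 + (105 - 1*124) = -8 + (105 - 124) = -8 - 19 = -27)
y(F) = (48 + F)*(148 + F)
1/(S(-109, T) + y(222)) = 1/(-1 + (7104 + 222² + 196*222)) = 1/(-1 + (7104 + 49284 + 43512)) = 1/(-1 + 99900) = 1/99899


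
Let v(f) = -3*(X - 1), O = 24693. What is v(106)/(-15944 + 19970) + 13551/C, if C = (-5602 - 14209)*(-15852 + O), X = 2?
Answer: -5858621/7122728074 ≈ -0.00082252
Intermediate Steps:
v(f) = -3 (v(f) = -3*(2 - 1) = -3*1 = -3)
C = -175149051 (C = (-5602 - 14209)*(-15852 + 24693) = -19811*8841 = -175149051)
v(106)/(-15944 + 19970) + 13551/C = -3/(-15944 + 19970) + 13551/(-175149051) = -3/4026 + 13551*(-1/175149051) = -3*1/4026 - 4517/58383017 = -1/1342 - 4517/58383017 = -5858621/7122728074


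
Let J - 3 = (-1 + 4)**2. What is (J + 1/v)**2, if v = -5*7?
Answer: 175561/1225 ≈ 143.32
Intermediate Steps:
J = 12 (J = 3 + (-1 + 4)**2 = 3 + 3**2 = 3 + 9 = 12)
v = -35
(J + 1/v)**2 = (12 + 1/(-35))**2 = (12 - 1/35)**2 = (419/35)**2 = 175561/1225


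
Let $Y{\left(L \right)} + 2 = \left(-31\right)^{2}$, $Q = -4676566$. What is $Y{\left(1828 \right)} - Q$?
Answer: $4677525$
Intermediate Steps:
$Y{\left(L \right)} = 959$ ($Y{\left(L \right)} = -2 + \left(-31\right)^{2} = -2 + 961 = 959$)
$Y{\left(1828 \right)} - Q = 959 - -4676566 = 959 + 4676566 = 4677525$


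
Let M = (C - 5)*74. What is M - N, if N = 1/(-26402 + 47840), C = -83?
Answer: -139604257/21438 ≈ -6512.0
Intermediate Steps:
M = -6512 (M = (-83 - 5)*74 = -88*74 = -6512)
N = 1/21438 ≈ 4.6646e-5
M - N = -6512 - 1*1/21438 = -6512 - 1/21438 = -139604257/21438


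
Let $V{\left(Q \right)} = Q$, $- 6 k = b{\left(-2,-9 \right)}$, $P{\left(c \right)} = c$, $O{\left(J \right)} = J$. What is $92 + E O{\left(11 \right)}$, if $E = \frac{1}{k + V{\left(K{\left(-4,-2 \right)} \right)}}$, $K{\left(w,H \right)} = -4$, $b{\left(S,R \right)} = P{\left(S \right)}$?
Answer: $89$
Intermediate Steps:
$b{\left(S,R \right)} = S$
$k = \frac{1}{3}$ ($k = \left(- \frac{1}{6}\right) \left(-2\right) = \frac{1}{3} \approx 0.33333$)
$E = - \frac{3}{11}$ ($E = \frac{1}{\frac{1}{3} - 4} = \frac{1}{- \frac{11}{3}} = - \frac{3}{11} \approx -0.27273$)
$92 + E O{\left(11 \right)} = 92 - 3 = 89$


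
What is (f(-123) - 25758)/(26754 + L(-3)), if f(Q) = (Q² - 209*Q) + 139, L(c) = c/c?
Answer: 15217/26755 ≈ 0.56875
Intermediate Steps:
L(c) = 1
f(Q) = 139 + Q² - 209*Q
(f(-123) - 25758)/(26754 + L(-3)) = ((139 + (-123)² - 209*(-123)) - 25758)/(26754 + 1) = ((139 + 15129 + 25707) - 25758)/26755 = (40975 - 25758)*(1/26755) = 15217*(1/26755) = 15217/26755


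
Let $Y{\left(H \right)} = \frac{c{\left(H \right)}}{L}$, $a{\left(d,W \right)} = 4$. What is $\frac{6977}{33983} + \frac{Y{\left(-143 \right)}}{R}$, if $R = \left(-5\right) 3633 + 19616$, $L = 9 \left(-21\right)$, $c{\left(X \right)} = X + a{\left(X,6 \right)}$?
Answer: $\frac{1918089140}{9319463937} \approx 0.20582$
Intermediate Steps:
$c{\left(X \right)} = 4 + X$ ($c{\left(X \right)} = X + 4 = 4 + X$)
$L = -189$
$Y{\left(H \right)} = - \frac{4}{189} - \frac{H}{189}$ ($Y{\left(H \right)} = \frac{4 + H}{-189} = \left(4 + H\right) \left(- \frac{1}{189}\right) = - \frac{4}{189} - \frac{H}{189}$)
$R = 1451$ ($R = -18165 + 19616 = 1451$)
$\frac{6977}{33983} + \frac{Y{\left(-143 \right)}}{R} = \frac{6977}{33983} + \frac{- \frac{4}{189} - - \frac{143}{189}}{1451} = 6977 \cdot \frac{1}{33983} + \left(- \frac{4}{189} + \frac{143}{189}\right) \frac{1}{1451} = \frac{6977}{33983} + \frac{139}{189} \cdot \frac{1}{1451} = \frac{6977}{33983} + \frac{139}{274239} = \frac{1918089140}{9319463937}$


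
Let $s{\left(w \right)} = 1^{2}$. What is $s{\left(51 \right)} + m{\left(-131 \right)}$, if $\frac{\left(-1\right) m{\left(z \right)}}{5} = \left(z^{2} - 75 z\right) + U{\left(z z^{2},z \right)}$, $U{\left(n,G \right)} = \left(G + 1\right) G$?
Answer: $-220079$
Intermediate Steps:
$s{\left(w \right)} = 1$
$U{\left(n,G \right)} = G \left(1 + G\right)$ ($U{\left(n,G \right)} = \left(1 + G\right) G = G \left(1 + G\right)$)
$m{\left(z \right)} = - 5 z^{2} + 375 z - 5 z \left(1 + z\right)$ ($m{\left(z \right)} = - 5 \left(\left(z^{2} - 75 z\right) + z \left(1 + z\right)\right) = - 5 \left(z^{2} - 75 z + z \left(1 + z\right)\right) = - 5 z^{2} + 375 z - 5 z \left(1 + z\right)$)
$s{\left(51 \right)} + m{\left(-131 \right)} = 1 + 10 \left(-131\right) \left(37 - -131\right) = 1 + 10 \left(-131\right) \left(37 + 131\right) = 1 + 10 \left(-131\right) 168 = 1 - 220080 = -220079$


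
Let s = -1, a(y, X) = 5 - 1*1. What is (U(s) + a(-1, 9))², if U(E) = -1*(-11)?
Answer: 225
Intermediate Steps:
a(y, X) = 4 (a(y, X) = 5 - 1 = 4)
U(E) = 11
(U(s) + a(-1, 9))² = (11 + 4)² = 15² = 225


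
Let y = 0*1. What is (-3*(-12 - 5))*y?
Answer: 0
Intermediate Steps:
y = 0
(-3*(-12 - 5))*y = -3*(-12 - 5)*0 = -3*(-17)*0 = 51*0 = 0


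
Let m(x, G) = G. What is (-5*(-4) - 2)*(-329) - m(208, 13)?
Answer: -5935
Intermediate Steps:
(-5*(-4) - 2)*(-329) - m(208, 13) = (-5*(-4) - 2)*(-329) - 1*13 = (20 - 2)*(-329) - 13 = 18*(-329) - 13 = -5922 - 13 = -5935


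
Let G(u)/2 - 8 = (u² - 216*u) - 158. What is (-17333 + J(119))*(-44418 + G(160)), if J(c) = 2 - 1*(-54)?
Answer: 1082196726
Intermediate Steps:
G(u) = -300 - 432*u + 2*u² (G(u) = 16 + 2*((u² - 216*u) - 158) = 16 + 2*(-158 + u² - 216*u) = 16 + (-316 - 432*u + 2*u²) = -300 - 432*u + 2*u²)
J(c) = 56 (J(c) = 2 + 54 = 56)
(-17333 + J(119))*(-44418 + G(160)) = (-17333 + 56)*(-44418 + (-300 - 432*160 + 2*160²)) = -17277*(-44418 + (-300 - 69120 + 2*25600)) = -17277*(-44418 + (-300 - 69120 + 51200)) = -17277*(-44418 - 18220) = -17277*(-62638) = 1082196726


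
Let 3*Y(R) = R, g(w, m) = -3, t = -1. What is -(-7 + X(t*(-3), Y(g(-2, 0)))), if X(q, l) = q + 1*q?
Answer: 1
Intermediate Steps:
Y(R) = R/3
X(q, l) = 2*q (X(q, l) = q + q = 2*q)
-(-7 + X(t*(-3), Y(g(-2, 0)))) = -(-7 + 2*(-1*(-3))) = -(-7 + 2*3) = -(-7 + 6) = -1*(-1) = 1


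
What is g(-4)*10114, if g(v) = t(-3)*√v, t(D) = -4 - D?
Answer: -20228*I ≈ -20228.0*I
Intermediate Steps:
g(v) = -√v (g(v) = (-4 - 1*(-3))*√v = (-4 + 3)*√v = -√v)
g(-4)*10114 = -√(-4)*10114 = -2*I*10114 = -20228*I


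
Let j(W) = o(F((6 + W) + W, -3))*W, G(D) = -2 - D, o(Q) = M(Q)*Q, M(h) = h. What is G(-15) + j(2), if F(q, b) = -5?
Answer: 63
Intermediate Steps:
o(Q) = Q**2 (o(Q) = Q*Q = Q**2)
j(W) = 25*W (j(W) = (-5)**2*W = 25*W)
G(-15) + j(2) = (-2 - 1*(-15)) + 25*2 = (-2 + 15) + 50 = 13 + 50 = 63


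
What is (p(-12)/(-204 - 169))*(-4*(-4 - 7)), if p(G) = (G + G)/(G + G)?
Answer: -44/373 ≈ -0.11796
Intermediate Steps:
p(G) = 1 (p(G) = (2*G)/((2*G)) = (2*G)*(1/(2*G)) = 1)
(p(-12)/(-204 - 169))*(-4*(-4 - 7)) = (1/(-204 - 169))*(-4*(-4 - 7)) = (1/(-373))*(-4*(-11)) = -1/373*1*44 = -1/373*44 = -44/373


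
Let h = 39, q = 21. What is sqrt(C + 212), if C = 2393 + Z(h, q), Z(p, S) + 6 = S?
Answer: 2*sqrt(655) ≈ 51.186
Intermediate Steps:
Z(p, S) = -6 + S
C = 2408 (C = 2393 + (-6 + 21) = 2393 + 15 = 2408)
sqrt(C + 212) = sqrt(2408 + 212) = sqrt(2620) = 2*sqrt(655)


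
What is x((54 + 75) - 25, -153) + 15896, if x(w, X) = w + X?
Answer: 15847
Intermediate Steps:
x(w, X) = X + w
x((54 + 75) - 25, -153) + 15896 = (-153 + ((54 + 75) - 25)) + 15896 = (-153 + (129 - 25)) + 15896 = (-153 + 104) + 15896 = -49 + 15896 = 15847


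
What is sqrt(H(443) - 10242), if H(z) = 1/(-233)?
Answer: I*sqrt(556028171)/233 ≈ 101.2*I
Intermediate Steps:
H(z) = -1/233
sqrt(H(443) - 10242) = sqrt(-1/233 - 10242) = sqrt(-2386387/233) = I*sqrt(556028171)/233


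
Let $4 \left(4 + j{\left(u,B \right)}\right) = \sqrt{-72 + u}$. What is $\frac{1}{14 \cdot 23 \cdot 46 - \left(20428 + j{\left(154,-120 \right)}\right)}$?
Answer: $- \frac{44896}{251956311} + \frac{2 \sqrt{82}}{251956311} \approx -0.00017812$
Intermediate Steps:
$j{\left(u,B \right)} = -4 + \frac{\sqrt{-72 + u}}{4}$
$\frac{1}{14 \cdot 23 \cdot 46 - \left(20428 + j{\left(154,-120 \right)}\right)} = \frac{1}{14 \cdot 23 \cdot 46 - \left(20424 + \frac{\sqrt{-72 + 154}}{4}\right)} = \frac{1}{322 \cdot 46 - \left(20424 + \frac{\sqrt{82}}{4}\right)} = \frac{1}{14812 - \left(20424 + \frac{\sqrt{82}}{4}\right)} = \frac{1}{-5612 - \frac{\sqrt{82}}{4}}$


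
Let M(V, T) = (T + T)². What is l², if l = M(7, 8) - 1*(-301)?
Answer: 310249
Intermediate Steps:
M(V, T) = 4*T² (M(V, T) = (2*T)² = 4*T²)
l = 557 (l = 4*8² - 1*(-301) = 4*64 + 301 = 256 + 301 = 557)
l² = 557² = 310249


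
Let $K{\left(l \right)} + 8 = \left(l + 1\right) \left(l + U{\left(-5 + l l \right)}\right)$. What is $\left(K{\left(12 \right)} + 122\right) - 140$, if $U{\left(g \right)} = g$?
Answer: $1937$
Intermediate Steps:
$K{\left(l \right)} = -8 + \left(1 + l\right) \left(-5 + l + l^{2}\right)$ ($K{\left(l \right)} = -8 + \left(l + 1\right) \left(l + \left(-5 + l l\right)\right) = -8 + \left(1 + l\right) \left(l + \left(-5 + l^{2}\right)\right) = -8 + \left(1 + l\right) \left(-5 + l + l^{2}\right)$)
$\left(K{\left(12 \right)} + 122\right) - 140 = \left(\left(-13 + 12^{3} - 48 + 2 \cdot 12^{2}\right) + 122\right) - 140 = \left(\left(-13 + 1728 - 48 + 2 \cdot 144\right) + 122\right) - 140 = \left(\left(-13 + 1728 - 48 + 288\right) + 122\right) - 140 = \left(1955 + 122\right) - 140 = 2077 - 140 = 1937$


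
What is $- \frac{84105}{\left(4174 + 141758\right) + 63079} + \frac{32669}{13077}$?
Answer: $\frac{5728339274}{2733236847} \approx 2.0958$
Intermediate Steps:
$- \frac{84105}{\left(4174 + 141758\right) + 63079} + \frac{32669}{13077} = - \frac{84105}{145932 + 63079} + 32669 \cdot \frac{1}{13077} = - \frac{84105}{209011} + \frac{32669}{13077} = \frac{5728339274}{2733236847}$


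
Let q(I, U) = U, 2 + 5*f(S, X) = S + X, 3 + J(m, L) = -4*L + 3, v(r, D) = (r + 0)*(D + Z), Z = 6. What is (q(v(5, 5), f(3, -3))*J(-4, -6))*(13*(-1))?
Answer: 624/5 ≈ 124.80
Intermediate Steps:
v(r, D) = r*(6 + D) (v(r, D) = (r + 0)*(D + 6) = r*(6 + D))
J(m, L) = -4*L (J(m, L) = -3 + (-4*L + 3) = -3 + (3 - 4*L) = -4*L)
f(S, X) = -⅖ + S/5 + X/5 (f(S, X) = -⅖ + (S + X)/5 = -⅖ + (S/5 + X/5) = -⅖ + S/5 + X/5)
(q(v(5, 5), f(3, -3))*J(-4, -6))*(13*(-1)) = ((-⅖ + (⅕)*3 + (⅕)*(-3))*(-4*(-6)))*(13*(-1)) = ((-⅖ + ⅗ - ⅗)*24)*(-13) = -⅖*24*(-13) = -48/5*(-13) = 624/5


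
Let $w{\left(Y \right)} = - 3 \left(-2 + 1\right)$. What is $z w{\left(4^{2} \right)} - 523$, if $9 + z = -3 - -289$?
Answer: $308$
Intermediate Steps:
$z = 277$ ($z = -9 - -286 = -9 + \left(-3 + 289\right) = -9 + 286 = 277$)
$w{\left(Y \right)} = 3$ ($w{\left(Y \right)} = \left(-3\right) \left(-1\right) = 3$)
$z w{\left(4^{2} \right)} - 523 = 277 \cdot 3 - 523 = 831 - 523 = 308$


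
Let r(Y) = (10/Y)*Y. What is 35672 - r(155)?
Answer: 35662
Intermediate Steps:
r(Y) = 10
35672 - r(155) = 35672 - 1*10 = 35672 - 10 = 35662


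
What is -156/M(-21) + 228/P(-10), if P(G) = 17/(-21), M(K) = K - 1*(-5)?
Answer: -18489/68 ≈ -271.90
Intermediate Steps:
M(K) = 5 + K (M(K) = K + 5 = 5 + K)
P(G) = -17/21 (P(G) = 17*(-1/21) = -17/21)
-156/M(-21) + 228/P(-10) = -156/(5 - 21) + 228/(-17/21) = -156/(-16) + 228*(-21/17) = -156*(-1/16) - 4788/17 = 39/4 - 4788/17 = -18489/68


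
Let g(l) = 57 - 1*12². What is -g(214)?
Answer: 87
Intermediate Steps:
g(l) = -87 (g(l) = 57 - 1*144 = 57 - 144 = -87)
-g(214) = -1*(-87) = 87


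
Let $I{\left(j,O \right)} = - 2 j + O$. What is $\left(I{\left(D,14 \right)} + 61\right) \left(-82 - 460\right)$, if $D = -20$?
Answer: $-62330$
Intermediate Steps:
$I{\left(j,O \right)} = O - 2 j$
$\left(I{\left(D,14 \right)} + 61\right) \left(-82 - 460\right) = \left(\left(14 - -40\right) + 61\right) \left(-82 - 460\right) = \left(\left(14 + 40\right) + 61\right) \left(-542\right) = \left(54 + 61\right) \left(-542\right) = 115 \left(-542\right) = -62330$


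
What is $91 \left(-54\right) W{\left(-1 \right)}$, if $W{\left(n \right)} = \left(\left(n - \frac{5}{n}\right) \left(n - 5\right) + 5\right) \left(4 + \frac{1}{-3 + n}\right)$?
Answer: $\frac{700245}{2} \approx 3.5012 \cdot 10^{5}$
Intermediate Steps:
$W{\left(n \right)} = \left(4 + \frac{1}{-3 + n}\right) \left(5 + \left(-5 + n\right) \left(n - \frac{5}{n}\right)\right)$ ($W{\left(n \right)} = \left(\left(n - \frac{5}{n}\right) \left(-5 + n\right) + 5\right) \left(4 + \frac{1}{-3 + n}\right) = \left(\left(-5 + n\right) \left(n - \frac{5}{n}\right) + 5\right) \left(4 + \frac{1}{-3 + n}\right) = \left(5 + \left(-5 + n\right) \left(n - \frac{5}{n}\right)\right) \left(4 + \frac{1}{-3 + n}\right) = \left(4 + \frac{1}{-3 + n}\right) \left(5 + \left(-5 + n\right) \left(n - \frac{5}{n}\right)\right)$)
$91 \left(-54\right) W{\left(-1 \right)} = 91 \left(-54\right) \frac{-275 - 31 \left(-1\right)^{3} + 4 \left(-1\right)^{4} + 55 \left(-1\right)^{2} + 100 \left(-1\right)}{\left(-1\right) \left(-3 - 1\right)} = - 4914 \left(- \frac{-275 - -31 + 4 \cdot 1 + 55 \cdot 1 - 100}{-4}\right) = - 4914 \left(\left(-1\right) \left(- \frac{1}{4}\right) \left(-275 + 31 + 4 + 55 - 100\right)\right) = - 4914 \left(\left(-1\right) \left(- \frac{1}{4}\right) \left(-285\right)\right) = \left(-4914\right) \left(- \frac{285}{4}\right) = \frac{700245}{2}$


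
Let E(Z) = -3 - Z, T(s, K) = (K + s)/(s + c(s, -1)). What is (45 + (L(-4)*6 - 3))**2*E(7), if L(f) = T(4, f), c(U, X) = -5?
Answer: -17640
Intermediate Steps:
T(s, K) = (K + s)/(-5 + s) (T(s, K) = (K + s)/(s - 5) = (K + s)/(-5 + s))
L(f) = -4 - f (L(f) = (f + 4)/(-5 + 4) = (4 + f)/(-1) = -(4 + f) = -4 - f)
(45 + (L(-4)*6 - 3))**2*E(7) = (45 + ((-4 - 1*(-4))*6 - 3))**2*(-3 - 1*7) = (45 + ((-4 + 4)*6 - 3))**2*(-3 - 7) = (45 + (0*6 - 3))**2*(-10) = (45 + (0 - 3))**2*(-10) = (45 - 3)**2*(-10) = 42**2*(-10) = 1764*(-10) = -17640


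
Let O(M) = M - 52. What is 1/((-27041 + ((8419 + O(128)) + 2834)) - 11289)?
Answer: -1/27001 ≈ -3.7036e-5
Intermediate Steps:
O(M) = -52 + M
1/((-27041 + ((8419 + O(128)) + 2834)) - 11289) = 1/((-27041 + ((8419 + (-52 + 128)) + 2834)) - 11289) = 1/((-27041 + ((8419 + 76) + 2834)) - 11289) = 1/((-27041 + (8495 + 2834)) - 11289) = 1/((-27041 + 11329) - 11289) = 1/(-15712 - 11289) = 1/(-27001) = -1/27001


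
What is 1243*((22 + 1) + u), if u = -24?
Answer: -1243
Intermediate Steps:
1243*((22 + 1) + u) = 1243*((22 + 1) - 24) = 1243*(23 - 24) = 1243*(-1) = -1243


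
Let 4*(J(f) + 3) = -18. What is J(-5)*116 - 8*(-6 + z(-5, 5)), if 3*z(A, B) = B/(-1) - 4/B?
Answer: -12098/15 ≈ -806.53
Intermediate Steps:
z(A, B) = -4/(3*B) - B/3 (z(A, B) = (B/(-1) - 4/B)/3 = (B*(-1) - 4/B)/3 = (-B - 4/B)/3 = -4/(3*B) - B/3)
J(f) = -15/2 (J(f) = -3 + (¼)*(-18) = -3 - 9/2 = -15/2)
J(-5)*116 - 8*(-6 + z(-5, 5)) = -15/2*116 - 8*(-6 + (⅓)*(-4 - 1*5²)/5) = -870 - 8*(-6 + (⅓)*(⅕)*(-4 - 1*25)) = -870 - 8*(-6 + (⅓)*(⅕)*(-4 - 25)) = -870 - 8*(-6 + (⅓)*(⅕)*(-29)) = -870 - 8*(-6 - 29/15) = -870 - 8*(-119/15) = -870 + 952/15 = -12098/15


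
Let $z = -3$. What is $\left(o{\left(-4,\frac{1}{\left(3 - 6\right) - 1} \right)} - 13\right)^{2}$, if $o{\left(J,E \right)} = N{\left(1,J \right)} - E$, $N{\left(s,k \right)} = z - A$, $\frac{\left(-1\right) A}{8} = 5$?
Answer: $\frac{9409}{16} \approx 588.06$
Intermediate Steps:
$A = -40$ ($A = \left(-8\right) 5 = -40$)
$N{\left(s,k \right)} = 37$ ($N{\left(s,k \right)} = -3 - -40 = -3 + 40 = 37$)
$o{\left(J,E \right)} = 37 - E$
$\left(o{\left(-4,\frac{1}{\left(3 - 6\right) - 1} \right)} - 13\right)^{2} = \left(\left(37 - \frac{1}{\left(3 - 6\right) - 1}\right) - 13\right)^{2} = \left(\left(37 - \frac{1}{-3 - 1}\right) - 13\right)^{2} = \left(\left(37 - \frac{1}{-4}\right) - 13\right)^{2} = \left(\left(37 - - \frac{1}{4}\right) - 13\right)^{2} = \left(\left(37 + \frac{1}{4}\right) - 13\right)^{2} = \left(\frac{149}{4} - 13\right)^{2} = \left(\frac{97}{4}\right)^{2} = \frac{9409}{16}$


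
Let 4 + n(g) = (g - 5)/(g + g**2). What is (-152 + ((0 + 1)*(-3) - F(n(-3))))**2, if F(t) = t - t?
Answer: 24025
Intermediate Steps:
n(g) = -4 + (-5 + g)/(g + g**2) (n(g) = -4 + (g - 5)/(g + g**2) = -4 + (-5 + g)/(g + g**2))
F(t) = 0
(-152 + ((0 + 1)*(-3) - F(n(-3))))**2 = (-152 + ((0 + 1)*(-3) - 1*0))**2 = (-152 + (1*(-3) + 0))**2 = (-152 + (-3 + 0))**2 = (-152 - 3)**2 = (-155)**2 = 24025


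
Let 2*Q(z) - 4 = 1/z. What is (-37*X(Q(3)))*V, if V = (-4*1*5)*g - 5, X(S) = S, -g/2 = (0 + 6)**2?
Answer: -690235/6 ≈ -1.1504e+5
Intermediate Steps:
g = -72 (g = -2*(0 + 6)**2 = -2*6**2 = -2*36 = -72)
Q(z) = 2 + 1/(2*z)
V = 1435 (V = (-4*1*5)*(-72) - 5 = -4*5*(-72) - 5 = -20*(-72) - 5 = 1440 - 5 = 1435)
(-37*X(Q(3)))*V = -37*(2 + (1/2)/3)*1435 = -37*(2 + (1/2)*(1/3))*1435 = -37*(2 + 1/6)*1435 = -37*13/6*1435 = -481/6*1435 = -690235/6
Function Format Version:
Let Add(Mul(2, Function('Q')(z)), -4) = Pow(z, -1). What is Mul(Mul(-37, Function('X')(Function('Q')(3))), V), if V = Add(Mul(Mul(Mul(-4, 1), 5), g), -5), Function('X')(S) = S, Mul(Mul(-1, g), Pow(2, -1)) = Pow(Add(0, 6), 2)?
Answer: Rational(-690235, 6) ≈ -1.1504e+5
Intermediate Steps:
g = -72 (g = Mul(-2, Pow(Add(0, 6), 2)) = Mul(-2, Pow(6, 2)) = Mul(-2, 36) = -72)
Function('Q')(z) = Add(2, Mul(Rational(1, 2), Pow(z, -1)))
V = 1435 (V = Add(Mul(Mul(Mul(-4, 1), 5), -72), -5) = Add(Mul(Mul(-4, 5), -72), -5) = Add(Mul(-20, -72), -5) = Add(1440, -5) = 1435)
Mul(Mul(-37, Function('X')(Function('Q')(3))), V) = Mul(Mul(-37, Add(2, Mul(Rational(1, 2), Pow(3, -1)))), 1435) = Mul(Mul(-37, Add(2, Mul(Rational(1, 2), Rational(1, 3)))), 1435) = Mul(Mul(-37, Add(2, Rational(1, 6))), 1435) = Mul(Mul(-37, Rational(13, 6)), 1435) = Mul(Rational(-481, 6), 1435) = Rational(-690235, 6)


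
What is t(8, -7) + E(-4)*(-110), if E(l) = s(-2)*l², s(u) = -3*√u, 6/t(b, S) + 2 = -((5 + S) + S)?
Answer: 6/7 + 5280*I*√2 ≈ 0.85714 + 7467.0*I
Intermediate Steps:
t(b, S) = 6/(-7 - 2*S) (t(b, S) = 6/(-2 - ((5 + S) + S)) = 6/(-2 - (5 + 2*S)) = 6/(-2 + (-5 - 2*S)) = 6/(-7 - 2*S))
E(l) = -3*I*√2*l² (E(l) = (-3*I*√2)*l² = -3*I*√2*l²)
t(8, -7) + E(-4)*(-110) = -6/(7 + 2*(-7)) - 3*I*√2*(-4)²*(-110) = -6/(7 - 14) - 3*I*√2*16*(-110) = -6/(-7) - 48*I*√2*(-110) = -6*(-⅐) + 5280*I*√2 = 6/7 + 5280*I*√2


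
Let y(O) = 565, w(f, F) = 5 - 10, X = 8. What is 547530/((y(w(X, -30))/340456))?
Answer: 37281974736/113 ≈ 3.2993e+8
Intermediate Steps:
w(f, F) = -5
547530/((y(w(X, -30))/340456)) = 547530/((565/340456)) = 547530/((565*(1/340456))) = 547530/(565/340456) = 547530*(340456/565) = 37281974736/113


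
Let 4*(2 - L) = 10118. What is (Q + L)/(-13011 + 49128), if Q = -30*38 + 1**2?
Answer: -7333/72234 ≈ -0.10152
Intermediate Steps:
L = -5055/2 (L = 2 - 1/4*10118 = 2 - 5059/2 = -5055/2 ≈ -2527.5)
Q = -1139 (Q = -1140 + 1 = -1139)
(Q + L)/(-13011 + 49128) = (-1139 - 5055/2)/(-13011 + 49128) = -7333/2/36117 = -7333/2*1/36117 = -7333/72234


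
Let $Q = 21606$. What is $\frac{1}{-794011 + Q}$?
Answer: $- \frac{1}{772405} \approx -1.2947 \cdot 10^{-6}$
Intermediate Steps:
$\frac{1}{-794011 + Q} = \frac{1}{-794011 + 21606} = \frac{1}{-772405} = - \frac{1}{772405}$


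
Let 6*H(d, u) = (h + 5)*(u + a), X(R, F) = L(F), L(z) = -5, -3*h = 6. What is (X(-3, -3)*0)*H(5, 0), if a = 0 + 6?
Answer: 0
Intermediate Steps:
h = -2 (h = -⅓*6 = -2)
X(R, F) = -5
a = 6
H(d, u) = 3 + u/2 (H(d, u) = ((-2 + 5)*(u + 6))/6 = (3*(6 + u))/6 = (18 + 3*u)/6 = 3 + u/2)
(X(-3, -3)*0)*H(5, 0) = (-5*0)*(3 + (½)*0) = 0*(3 + 0) = 0*3 = 0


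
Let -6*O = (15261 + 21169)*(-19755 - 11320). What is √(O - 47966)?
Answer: √1697661681/3 ≈ 13734.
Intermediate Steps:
O = 566031125/3 (O = -(15261 + 21169)*(-19755 - 11320)/6 = -18215*(-31075)/3 = -⅙*(-1132062250) = 566031125/3 ≈ 1.8868e+8)
√(O - 47966) = √(566031125/3 - 47966) = √(565887227/3) = √1697661681/3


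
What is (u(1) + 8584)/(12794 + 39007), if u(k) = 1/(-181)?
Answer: 517901/3125327 ≈ 0.16571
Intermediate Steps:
u(k) = -1/181
(u(1) + 8584)/(12794 + 39007) = (-1/181 + 8584)/(12794 + 39007) = (1553703/181)/51801 = (1553703/181)*(1/51801) = 517901/3125327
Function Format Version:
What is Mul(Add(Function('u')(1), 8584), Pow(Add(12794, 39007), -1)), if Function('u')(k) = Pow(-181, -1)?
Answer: Rational(517901, 3125327) ≈ 0.16571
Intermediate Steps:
Function('u')(k) = Rational(-1, 181)
Mul(Add(Function('u')(1), 8584), Pow(Add(12794, 39007), -1)) = Mul(Add(Rational(-1, 181), 8584), Pow(Add(12794, 39007), -1)) = Mul(Rational(1553703, 181), Pow(51801, -1)) = Mul(Rational(1553703, 181), Rational(1, 51801)) = Rational(517901, 3125327)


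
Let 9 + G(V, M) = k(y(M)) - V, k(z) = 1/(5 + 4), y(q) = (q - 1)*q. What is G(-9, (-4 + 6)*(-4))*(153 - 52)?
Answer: 101/9 ≈ 11.222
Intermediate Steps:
y(q) = q*(-1 + q) (y(q) = (-1 + q)*q = q*(-1 + q))
k(z) = 1/9
G(V, M) = -80/9 - V (G(V, M) = -9 + (1/9 - V) = -80/9 - V)
G(-9, (-4 + 6)*(-4))*(153 - 52) = (-80/9 - 1*(-9))*(153 - 52) = (-80/9 + 9)*101 = (1/9)*101 = 101/9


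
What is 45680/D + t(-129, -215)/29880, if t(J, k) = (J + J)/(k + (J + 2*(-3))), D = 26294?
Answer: 39810685321/22915221000 ≈ 1.7373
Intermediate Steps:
t(J, k) = 2*J/(-6 + J + k) (t(J, k) = (2*J)/(k + (J - 6)) = (2*J)/(k + (-6 + J)) = (2*J)/(-6 + J + k) = 2*J/(-6 + J + k))
45680/D + t(-129, -215)/29880 = 45680/26294 + (2*(-129)/(-6 - 129 - 215))/29880 = 45680*(1/26294) + (2*(-129)/(-350))*(1/29880) = 22840/13147 + (2*(-129)*(-1/350))*(1/29880) = 22840/13147 + (129/175)*(1/29880) = 22840/13147 + 43/1743000 = 39810685321/22915221000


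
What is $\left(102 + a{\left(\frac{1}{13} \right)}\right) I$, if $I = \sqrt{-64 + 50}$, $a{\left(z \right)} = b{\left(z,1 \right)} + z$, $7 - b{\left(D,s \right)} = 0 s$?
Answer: $\frac{1418 i \sqrt{14}}{13} \approx 408.13 i$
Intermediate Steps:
$b{\left(D,s \right)} = 7$ ($b{\left(D,s \right)} = 7 - 0 s = 7 - 0 = 7 + 0 = 7$)
$a{\left(z \right)} = 7 + z$
$I = i \sqrt{14}$ ($I = \sqrt{-14} = i \sqrt{14} \approx 3.7417 i$)
$\left(102 + a{\left(\frac{1}{13} \right)}\right) I = \left(102 + \left(7 + \frac{1}{13}\right)\right) i \sqrt{14} = \left(102 + \frac{92}{13}\right) i \sqrt{14} = \frac{1418 i \sqrt{14}}{13}$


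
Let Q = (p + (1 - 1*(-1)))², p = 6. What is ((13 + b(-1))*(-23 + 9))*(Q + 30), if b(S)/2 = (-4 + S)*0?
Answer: -17108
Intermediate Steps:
b(S) = 0 (b(S) = 2*((-4 + S)*0) = 2*0 = 0)
Q = 64 (Q = (6 + (1 - 1*(-1)))² = (6 + (1 + 1))² = (6 + 2)² = 8² = 64)
((13 + b(-1))*(-23 + 9))*(Q + 30) = ((13 + 0)*(-23 + 9))*(64 + 30) = (13*(-14))*94 = -182*94 = -17108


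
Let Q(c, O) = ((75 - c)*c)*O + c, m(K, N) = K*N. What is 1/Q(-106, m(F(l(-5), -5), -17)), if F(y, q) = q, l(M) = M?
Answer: -1/1630916 ≈ -6.1315e-7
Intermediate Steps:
Q(c, O) = c + O*c*(75 - c) (Q(c, O) = (c*(75 - c))*O + c = O*c*(75 - c) + c = c + O*c*(75 - c))
1/Q(-106, m(F(l(-5), -5), -17)) = 1/(-106*(1 + 75*(-5*(-17)) - 1*(-5*(-17))*(-106))) = 1/(-106*(1 + 75*85 - 1*85*(-106))) = 1/(-106*(1 + 6375 + 9010)) = 1/(-106*15386) = 1/(-1630916) = -1/1630916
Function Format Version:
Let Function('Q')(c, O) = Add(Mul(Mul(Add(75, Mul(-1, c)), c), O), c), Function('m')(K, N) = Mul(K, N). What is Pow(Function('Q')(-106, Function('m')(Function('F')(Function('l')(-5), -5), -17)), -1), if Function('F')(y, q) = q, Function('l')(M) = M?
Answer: Rational(-1, 1630916) ≈ -6.1315e-7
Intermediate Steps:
Function('Q')(c, O) = Add(c, Mul(O, c, Add(75, Mul(-1, c)))) (Function('Q')(c, O) = Add(Mul(Mul(c, Add(75, Mul(-1, c))), O), c) = Add(Mul(O, c, Add(75, Mul(-1, c))), c) = Add(c, Mul(O, c, Add(75, Mul(-1, c)))))
Pow(Function('Q')(-106, Function('m')(Function('F')(Function('l')(-5), -5), -17)), -1) = Pow(Mul(-106, Add(1, Mul(75, Mul(-5, -17)), Mul(-1, Mul(-5, -17), -106))), -1) = Pow(Mul(-106, Add(1, Mul(75, 85), Mul(-1, 85, -106))), -1) = Pow(Mul(-106, Add(1, 6375, 9010)), -1) = Pow(Mul(-106, 15386), -1) = Pow(-1630916, -1) = Rational(-1, 1630916)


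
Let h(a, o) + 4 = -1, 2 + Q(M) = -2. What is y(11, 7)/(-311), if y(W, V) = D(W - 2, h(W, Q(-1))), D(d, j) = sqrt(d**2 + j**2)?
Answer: -sqrt(106)/311 ≈ -0.033105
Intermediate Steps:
Q(M) = -4 (Q(M) = -2 - 2 = -4)
h(a, o) = -5 (h(a, o) = -4 - 1 = -5)
y(W, V) = sqrt(25 + (-2 + W)**2) (y(W, V) = sqrt((W - 2)**2 + (-5)**2) = sqrt((-2 + W)**2 + 25) = sqrt(25 + (-2 + W)**2))
y(11, 7)/(-311) = sqrt(25 + (-2 + 11)**2)/(-311) = sqrt(25 + 9**2)*(-1/311) = sqrt(25 + 81)*(-1/311) = sqrt(106)*(-1/311) = -sqrt(106)/311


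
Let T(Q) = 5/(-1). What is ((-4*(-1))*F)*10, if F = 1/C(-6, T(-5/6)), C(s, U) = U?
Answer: -8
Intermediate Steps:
T(Q) = -5 (T(Q) = 5*(-1) = -5)
F = -⅕ (F = 1/(-5) = -⅕ ≈ -0.20000)
((-4*(-1))*F)*10 = (-4*(-1)*(-⅕))*10 = (4*(-⅕))*10 = -⅘*10 = -8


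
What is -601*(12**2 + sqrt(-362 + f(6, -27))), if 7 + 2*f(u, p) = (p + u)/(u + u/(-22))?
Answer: -86544 - 601*I*sqrt(3306)/3 ≈ -86544.0 - 11519.0*I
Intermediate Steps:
f(u, p) = -7/2 + 11*(p + u)/(21*u) (f(u, p) = -7/2 + ((p + u)/(u + u/(-22)))/2 = -7/2 + ((p + u)/(u + u*(-1/22)))/2 = -7/2 + ((p + u)/(u - u/22))/2 = -7/2 + ((p + u)/((21*u/22)))/2 = -7/2 + ((p + u)*(22/(21*u)))/2 = -7/2 + (22*(p + u)/(21*u))/2 = -7/2 + 11*(p + u)/(21*u))
-601*(12**2 + sqrt(-362 + f(6, -27))) = -601*(12**2 + sqrt(-362 + (1/42)*(-125*6 + 22*(-27))/6)) = -601*(144 + sqrt(-362 + (1/42)*(1/6)*(-750 - 594))) = -601*(144 + sqrt(-362 + (1/42)*(1/6)*(-1344))) = -601*(144 + sqrt(-362 - 16/3)) = -601*(144 + sqrt(-1102/3)) = -601*(144 + I*sqrt(3306)/3) = -86544 - 601*I*sqrt(3306)/3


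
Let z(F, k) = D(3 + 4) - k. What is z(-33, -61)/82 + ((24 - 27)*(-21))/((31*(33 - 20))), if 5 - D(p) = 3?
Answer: 30555/33046 ≈ 0.92462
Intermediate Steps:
D(p) = 2 (D(p) = 5 - 1*3 = 5 - 3 = 2)
z(F, k) = 2 - k
z(-33, -61)/82 + ((24 - 27)*(-21))/((31*(33 - 20))) = (2 - 1*(-61))/82 + ((24 - 27)*(-21))/((31*(33 - 20))) = (2 + 61)*(1/82) + (-3*(-21))/((31*13)) = 63*(1/82) + 63/403 = 63/82 + 63*(1/403) = 63/82 + 63/403 = 30555/33046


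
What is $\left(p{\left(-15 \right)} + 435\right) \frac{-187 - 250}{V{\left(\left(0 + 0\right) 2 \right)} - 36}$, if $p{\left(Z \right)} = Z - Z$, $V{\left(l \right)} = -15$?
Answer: $\frac{63365}{17} \approx 3727.4$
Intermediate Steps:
$p{\left(Z \right)} = 0$
$\left(p{\left(-15 \right)} + 435\right) \frac{-187 - 250}{V{\left(\left(0 + 0\right) 2 \right)} - 36} = \left(0 + 435\right) \frac{-187 - 250}{-15 - 36} = 435 \left(- \frac{437}{-51}\right) = 435 \left(\left(-437\right) \left(- \frac{1}{51}\right)\right) = 435 \cdot \frac{437}{51} = \frac{63365}{17}$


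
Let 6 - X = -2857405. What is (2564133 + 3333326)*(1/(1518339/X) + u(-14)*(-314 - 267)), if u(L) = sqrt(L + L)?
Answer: 16851464218649/1518339 - 6852847358*I*sqrt(7) ≈ 1.1099e+7 - 1.8131e+10*I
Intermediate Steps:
u(L) = sqrt(2)*sqrt(L) (u(L) = sqrt(2*L) = sqrt(2)*sqrt(L))
X = 2857411 (X = 6 - 1*(-2857405) = 6 + 2857405 = 2857411)
(2564133 + 3333326)*(1/(1518339/X) + u(-14)*(-314 - 267)) = (2564133 + 3333326)*(1/(1518339/2857411) + (sqrt(2)*sqrt(-14))*(-314 - 267)) = 5897459*(1/(1518339*(1/2857411)) + (sqrt(2)*(I*sqrt(14)))*(-581)) = 5897459*(1/(1518339/2857411) + (2*I*sqrt(7))*(-581)) = 5897459*(2857411/1518339 - 1162*I*sqrt(7)) = 16851464218649/1518339 - 6852847358*I*sqrt(7)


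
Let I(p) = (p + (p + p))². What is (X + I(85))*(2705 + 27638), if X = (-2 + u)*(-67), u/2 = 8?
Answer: 1944591841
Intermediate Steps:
u = 16 (u = 2*8 = 16)
I(p) = 9*p² (I(p) = (p + 2*p)² = (3*p)² = 9*p²)
X = -938 (X = (-2 + 16)*(-67) = 14*(-67) = -938)
(X + I(85))*(2705 + 27638) = (-938 + 9*85²)*(2705 + 27638) = (-938 + 9*7225)*30343 = (-938 + 65025)*30343 = 64087*30343 = 1944591841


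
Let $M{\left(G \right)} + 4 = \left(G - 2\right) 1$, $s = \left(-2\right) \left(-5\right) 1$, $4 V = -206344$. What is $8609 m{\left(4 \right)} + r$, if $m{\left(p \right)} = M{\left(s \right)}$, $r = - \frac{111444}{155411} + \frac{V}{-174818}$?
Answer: $\frac{467783914236491}{13584320099} \approx 34436.0$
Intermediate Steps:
$V = -51586$ ($V = \frac{1}{4} \left(-206344\right) = -51586$)
$s = 10$ ($s = 10 \cdot 1 = 10$)
$r = - \frac{5732692673}{13584320099}$ ($r = - \frac{111444}{155411} - \frac{51586}{-174818} = \left(-111444\right) \frac{1}{155411} - - \frac{25793}{87409} = - \frac{111444}{155411} + \frac{25793}{87409} = - \frac{5732692673}{13584320099} \approx -0.42201$)
$M{\left(G \right)} = -6 + G$ ($M{\left(G \right)} = -4 + \left(G - 2\right) 1 = -4 + \left(-2 + G\right) 1 = -4 + \left(-2 + G\right) = -6 + G$)
$m{\left(p \right)} = 4$ ($m{\left(p \right)} = -6 + 10 = 4$)
$8609 m{\left(4 \right)} + r = 8609 \cdot 4 - \frac{5732692673}{13584320099} = 34436 - \frac{5732692673}{13584320099} = \frac{467783914236491}{13584320099}$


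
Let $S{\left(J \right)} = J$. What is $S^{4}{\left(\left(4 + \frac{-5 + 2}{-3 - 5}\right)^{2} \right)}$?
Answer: $\frac{2251875390625}{16777216} \approx 1.3422 \cdot 10^{5}$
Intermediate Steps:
$S^{4}{\left(\left(4 + \frac{-5 + 2}{-3 - 5}\right)^{2} \right)} = \left(\left(4 + \frac{-5 + 2}{-3 - 5}\right)^{2}\right)^{4} = \left(\left(4 - \frac{3}{-8}\right)^{2}\right)^{4} = \left(\left(4 - - \frac{3}{8}\right)^{2}\right)^{4} = \left(\left(4 + \frac{3}{8}\right)^{2}\right)^{4} = \left(\left(\frac{35}{8}\right)^{2}\right)^{4} = \left(\frac{1225}{64}\right)^{4} = \frac{2251875390625}{16777216}$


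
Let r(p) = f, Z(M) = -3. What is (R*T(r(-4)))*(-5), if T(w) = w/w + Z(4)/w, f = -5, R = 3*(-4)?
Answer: 96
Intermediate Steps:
R = -12
r(p) = -5
T(w) = 1 - 3/w (T(w) = w/w - 3/w = 1 - 3/w)
(R*T(r(-4)))*(-5) = -12*(-3 - 5)/(-5)*(-5) = -(-12)*(-8)/5*(-5) = -12*8/5*(-5) = -96/5*(-5) = 96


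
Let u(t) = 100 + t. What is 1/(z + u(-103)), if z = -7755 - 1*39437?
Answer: -1/47195 ≈ -2.1189e-5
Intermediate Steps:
z = -47192 (z = -7755 - 39437 = -47192)
1/(z + u(-103)) = 1/(-47192 + (100 - 103)) = 1/(-47192 - 3) = 1/(-47195) = -1/47195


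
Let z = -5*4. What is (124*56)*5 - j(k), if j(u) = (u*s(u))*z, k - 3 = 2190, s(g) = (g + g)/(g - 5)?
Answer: 67084330/547 ≈ 1.2264e+5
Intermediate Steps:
s(g) = 2*g/(-5 + g) (s(g) = (2*g)/(-5 + g) = 2*g/(-5 + g))
k = 2193 (k = 3 + 2190 = 2193)
z = -20
j(u) = -40*u²/(-5 + u) (j(u) = (u*(2*u/(-5 + u)))*(-20) = (2*u²/(-5 + u))*(-20) = -40*u²/(-5 + u))
(124*56)*5 - j(k) = (124*56)*5 - (-40)*2193²/(-5 + 2193) = 6944*5 - (-40)*4809249/2188 = 34720 - (-40)*4809249/2188 = 34720 - 1*(-48092490/547) = 34720 + 48092490/547 = 67084330/547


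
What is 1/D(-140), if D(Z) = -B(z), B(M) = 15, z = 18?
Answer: -1/15 ≈ -0.066667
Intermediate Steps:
D(Z) = -15 (D(Z) = -1*15 = -15)
1/D(-140) = 1/(-15) = -1/15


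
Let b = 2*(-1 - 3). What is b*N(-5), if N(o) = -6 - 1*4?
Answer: 80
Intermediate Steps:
N(o) = -10 (N(o) = -6 - 4 = -10)
b = -8 (b = 2*(-4) = -8)
b*N(-5) = -8*(-10) = 80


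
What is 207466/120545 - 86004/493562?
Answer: 46014990856/29748215645 ≈ 1.5468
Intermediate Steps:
207466/120545 - 86004/493562 = 207466*(1/120545) - 86004*1/493562 = 207466/120545 - 43002/246781 = 46014990856/29748215645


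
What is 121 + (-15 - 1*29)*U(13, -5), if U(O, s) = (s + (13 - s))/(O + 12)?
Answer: 2453/25 ≈ 98.120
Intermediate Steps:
U(O, s) = 13/(12 + O)
121 + (-15 - 1*29)*U(13, -5) = 121 + (-15 - 1*29)*(13/(12 + 13)) = 121 + (-15 - 29)*(13/25) = 121 - 572/25 = 2453/25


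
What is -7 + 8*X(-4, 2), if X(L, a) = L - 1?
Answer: -47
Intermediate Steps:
X(L, a) = -1 + L
-7 + 8*X(-4, 2) = -7 + 8*(-1 - 4) = -7 + 8*(-5) = -7 - 40 = -47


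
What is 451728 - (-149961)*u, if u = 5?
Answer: 1201533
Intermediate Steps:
451728 - (-149961)*u = 451728 - (-149961)*5 = 451728 - 1*(-749805) = 451728 + 749805 = 1201533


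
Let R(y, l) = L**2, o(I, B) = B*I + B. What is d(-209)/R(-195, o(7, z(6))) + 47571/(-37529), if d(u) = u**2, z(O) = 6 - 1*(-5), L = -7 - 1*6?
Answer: 1631264750/6342401 ≈ 257.20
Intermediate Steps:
L = -13 (L = -7 - 6 = -13)
z(O) = 11 (z(O) = 6 + 5 = 11)
o(I, B) = B + B*I
R(y, l) = 169 (R(y, l) = (-13)**2 = 169)
d(-209)/R(-195, o(7, z(6))) + 47571/(-37529) = (-209)**2/169 + 47571/(-37529) = 43681*(1/169) + 47571*(-1/37529) = 43681/169 - 47571/37529 = 1631264750/6342401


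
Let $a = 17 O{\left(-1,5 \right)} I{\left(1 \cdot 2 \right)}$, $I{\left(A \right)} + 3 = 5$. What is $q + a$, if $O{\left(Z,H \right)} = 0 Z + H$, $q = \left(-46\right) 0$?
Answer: $170$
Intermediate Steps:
$q = 0$
$O{\left(Z,H \right)} = H$ ($O{\left(Z,H \right)} = 0 + H = H$)
$I{\left(A \right)} = 2$ ($I{\left(A \right)} = -3 + 5 = 2$)
$a = 170$ ($a = 17 \cdot 5 \cdot 2 = 85 \cdot 2 = 170$)
$q + a = 0 + 170 = 170$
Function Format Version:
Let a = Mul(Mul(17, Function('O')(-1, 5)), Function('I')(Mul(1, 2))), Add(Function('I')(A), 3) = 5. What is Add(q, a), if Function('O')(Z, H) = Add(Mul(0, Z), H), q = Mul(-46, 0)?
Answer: 170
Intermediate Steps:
q = 0
Function('O')(Z, H) = H (Function('O')(Z, H) = Add(0, H) = H)
Function('I')(A) = 2 (Function('I')(A) = Add(-3, 5) = 2)
a = 170 (a = Mul(Mul(17, 5), 2) = Mul(85, 2) = 170)
Add(q, a) = Add(0, 170) = 170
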